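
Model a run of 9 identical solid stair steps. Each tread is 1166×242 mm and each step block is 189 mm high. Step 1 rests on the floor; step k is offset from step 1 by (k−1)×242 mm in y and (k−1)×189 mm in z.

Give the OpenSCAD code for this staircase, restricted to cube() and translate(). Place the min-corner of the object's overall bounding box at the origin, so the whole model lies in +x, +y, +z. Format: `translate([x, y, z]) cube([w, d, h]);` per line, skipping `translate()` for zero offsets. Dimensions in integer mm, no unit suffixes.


cube([1166, 242, 189]);
translate([0, 242, 189]) cube([1166, 242, 189]);
translate([0, 484, 378]) cube([1166, 242, 189]);
translate([0, 726, 567]) cube([1166, 242, 189]);
translate([0, 968, 756]) cube([1166, 242, 189]);
translate([0, 1210, 945]) cube([1166, 242, 189]);
translate([0, 1452, 1134]) cube([1166, 242, 189]);
translate([0, 1694, 1323]) cube([1166, 242, 189]);
translate([0, 1936, 1512]) cube([1166, 242, 189]);


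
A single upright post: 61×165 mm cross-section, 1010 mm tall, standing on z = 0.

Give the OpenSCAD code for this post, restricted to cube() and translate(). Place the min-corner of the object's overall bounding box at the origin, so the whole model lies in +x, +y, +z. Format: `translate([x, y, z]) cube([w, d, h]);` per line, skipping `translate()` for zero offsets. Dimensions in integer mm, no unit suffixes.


cube([61, 165, 1010]);


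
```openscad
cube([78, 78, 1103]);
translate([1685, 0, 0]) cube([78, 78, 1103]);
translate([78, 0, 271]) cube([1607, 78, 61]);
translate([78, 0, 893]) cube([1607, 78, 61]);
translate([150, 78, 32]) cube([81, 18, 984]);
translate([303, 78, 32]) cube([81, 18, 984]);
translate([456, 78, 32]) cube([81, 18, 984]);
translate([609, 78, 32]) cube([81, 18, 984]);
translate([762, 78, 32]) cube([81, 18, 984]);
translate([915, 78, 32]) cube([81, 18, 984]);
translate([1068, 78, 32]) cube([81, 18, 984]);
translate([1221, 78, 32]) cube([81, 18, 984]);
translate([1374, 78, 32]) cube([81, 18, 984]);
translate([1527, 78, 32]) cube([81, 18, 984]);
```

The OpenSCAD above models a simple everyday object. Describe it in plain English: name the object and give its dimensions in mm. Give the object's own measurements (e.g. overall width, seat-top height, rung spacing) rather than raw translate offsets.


A fence section. Two 78×78 mm posts, 1103 mm tall, stand on the floor with a clear span of 1607 mm between their inner faces. Two horizontal rails of 78×61 mm section span the gap between the posts with their undersides at z = 271 mm and z = 893 mm, flush with the posts' −y face. 10 pickets, each 81 mm wide, 18 mm thick and 984 mm tall, are fixed to the +y face of the rails with their bottoms at z = 32 mm, spaced across the span with a 72 mm gap after the −x post and between neighbouring pickets, with 77 mm left before the +x post.


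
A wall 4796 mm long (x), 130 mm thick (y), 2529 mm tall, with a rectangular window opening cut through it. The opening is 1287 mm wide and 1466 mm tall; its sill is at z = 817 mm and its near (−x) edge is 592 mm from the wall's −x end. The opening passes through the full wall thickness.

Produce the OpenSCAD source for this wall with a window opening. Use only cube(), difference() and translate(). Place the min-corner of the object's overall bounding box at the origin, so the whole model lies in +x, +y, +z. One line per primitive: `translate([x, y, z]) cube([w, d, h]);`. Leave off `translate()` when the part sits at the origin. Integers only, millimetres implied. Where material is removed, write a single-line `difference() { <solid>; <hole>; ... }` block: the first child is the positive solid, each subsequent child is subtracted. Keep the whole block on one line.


difference() { cube([4796, 130, 2529]); translate([592, 0, 817]) cube([1287, 130, 1466]); }


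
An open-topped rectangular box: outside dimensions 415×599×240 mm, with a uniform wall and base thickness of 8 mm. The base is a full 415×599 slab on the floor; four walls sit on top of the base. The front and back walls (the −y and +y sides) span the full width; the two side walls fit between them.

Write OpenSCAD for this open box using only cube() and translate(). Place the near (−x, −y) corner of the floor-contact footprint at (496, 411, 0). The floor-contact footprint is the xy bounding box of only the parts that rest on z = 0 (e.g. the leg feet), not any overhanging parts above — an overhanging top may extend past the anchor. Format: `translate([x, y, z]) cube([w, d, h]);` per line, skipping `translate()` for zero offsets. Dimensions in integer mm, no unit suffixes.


translate([496, 411, 0]) cube([415, 599, 8]);
translate([496, 411, 8]) cube([415, 8, 232]);
translate([496, 1002, 8]) cube([415, 8, 232]);
translate([496, 419, 8]) cube([8, 583, 232]);
translate([903, 419, 8]) cube([8, 583, 232]);


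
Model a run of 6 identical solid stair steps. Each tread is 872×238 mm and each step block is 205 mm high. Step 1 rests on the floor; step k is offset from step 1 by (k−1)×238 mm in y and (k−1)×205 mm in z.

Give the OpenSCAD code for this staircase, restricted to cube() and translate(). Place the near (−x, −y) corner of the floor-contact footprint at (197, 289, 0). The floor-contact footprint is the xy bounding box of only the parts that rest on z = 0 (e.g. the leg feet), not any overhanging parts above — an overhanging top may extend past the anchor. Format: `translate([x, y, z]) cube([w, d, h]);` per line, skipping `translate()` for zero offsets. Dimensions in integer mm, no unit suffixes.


translate([197, 289, 0]) cube([872, 238, 205]);
translate([197, 527, 205]) cube([872, 238, 205]);
translate([197, 765, 410]) cube([872, 238, 205]);
translate([197, 1003, 615]) cube([872, 238, 205]);
translate([197, 1241, 820]) cube([872, 238, 205]);
translate([197, 1479, 1025]) cube([872, 238, 205]);


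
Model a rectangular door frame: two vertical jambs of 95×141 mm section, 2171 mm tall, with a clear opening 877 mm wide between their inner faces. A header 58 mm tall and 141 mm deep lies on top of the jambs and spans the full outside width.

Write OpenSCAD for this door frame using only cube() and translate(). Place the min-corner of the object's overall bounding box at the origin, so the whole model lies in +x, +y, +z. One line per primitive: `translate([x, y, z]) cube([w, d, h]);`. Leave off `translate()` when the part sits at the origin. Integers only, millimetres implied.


cube([95, 141, 2171]);
translate([972, 0, 0]) cube([95, 141, 2171]);
translate([0, 0, 2171]) cube([1067, 141, 58]);


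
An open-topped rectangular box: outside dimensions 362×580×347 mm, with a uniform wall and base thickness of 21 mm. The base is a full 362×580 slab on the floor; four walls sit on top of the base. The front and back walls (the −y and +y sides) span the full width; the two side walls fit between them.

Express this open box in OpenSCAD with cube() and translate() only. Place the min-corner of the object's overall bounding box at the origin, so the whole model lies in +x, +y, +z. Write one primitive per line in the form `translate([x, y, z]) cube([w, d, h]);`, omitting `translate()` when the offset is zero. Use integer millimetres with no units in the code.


cube([362, 580, 21]);
translate([0, 0, 21]) cube([362, 21, 326]);
translate([0, 559, 21]) cube([362, 21, 326]);
translate([0, 21, 21]) cube([21, 538, 326]);
translate([341, 21, 21]) cube([21, 538, 326]);


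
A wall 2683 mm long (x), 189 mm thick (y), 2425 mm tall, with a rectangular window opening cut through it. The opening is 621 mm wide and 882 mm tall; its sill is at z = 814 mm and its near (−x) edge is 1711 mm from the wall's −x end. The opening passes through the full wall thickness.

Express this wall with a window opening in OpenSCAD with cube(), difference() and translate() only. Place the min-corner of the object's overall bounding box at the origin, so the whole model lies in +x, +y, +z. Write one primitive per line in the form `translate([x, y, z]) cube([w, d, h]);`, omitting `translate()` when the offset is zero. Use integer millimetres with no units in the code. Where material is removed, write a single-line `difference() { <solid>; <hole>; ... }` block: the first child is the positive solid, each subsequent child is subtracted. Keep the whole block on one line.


difference() { cube([2683, 189, 2425]); translate([1711, 0, 814]) cube([621, 189, 882]); }


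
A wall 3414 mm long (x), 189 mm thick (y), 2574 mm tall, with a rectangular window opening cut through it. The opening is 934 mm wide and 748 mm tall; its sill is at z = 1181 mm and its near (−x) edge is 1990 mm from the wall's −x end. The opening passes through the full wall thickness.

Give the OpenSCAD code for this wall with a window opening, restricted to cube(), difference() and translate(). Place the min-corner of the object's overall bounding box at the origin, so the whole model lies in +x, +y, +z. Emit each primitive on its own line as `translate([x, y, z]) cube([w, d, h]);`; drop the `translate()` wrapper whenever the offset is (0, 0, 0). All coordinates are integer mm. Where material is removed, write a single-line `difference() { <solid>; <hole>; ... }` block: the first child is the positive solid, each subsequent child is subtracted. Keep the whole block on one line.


difference() { cube([3414, 189, 2574]); translate([1990, 0, 1181]) cube([934, 189, 748]); }


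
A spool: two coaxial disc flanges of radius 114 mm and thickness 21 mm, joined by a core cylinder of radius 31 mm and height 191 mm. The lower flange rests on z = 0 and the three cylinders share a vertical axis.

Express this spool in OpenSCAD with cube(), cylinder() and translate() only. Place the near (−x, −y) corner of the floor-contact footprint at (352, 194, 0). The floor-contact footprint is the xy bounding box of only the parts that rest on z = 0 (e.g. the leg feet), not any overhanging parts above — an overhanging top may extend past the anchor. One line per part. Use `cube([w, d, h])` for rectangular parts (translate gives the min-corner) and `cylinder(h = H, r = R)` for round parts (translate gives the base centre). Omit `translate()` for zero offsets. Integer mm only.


translate([466, 308, 0]) cylinder(h = 21, r = 114);
translate([466, 308, 21]) cylinder(h = 191, r = 31);
translate([466, 308, 212]) cylinder(h = 21, r = 114);


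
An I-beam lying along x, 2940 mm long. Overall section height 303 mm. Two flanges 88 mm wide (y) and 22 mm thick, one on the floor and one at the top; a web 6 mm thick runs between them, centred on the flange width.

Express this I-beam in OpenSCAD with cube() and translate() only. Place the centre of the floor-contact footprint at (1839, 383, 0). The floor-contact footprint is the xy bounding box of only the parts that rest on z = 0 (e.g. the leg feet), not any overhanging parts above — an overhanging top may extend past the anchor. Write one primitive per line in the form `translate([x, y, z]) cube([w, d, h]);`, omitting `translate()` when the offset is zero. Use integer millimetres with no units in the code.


translate([369, 339, 0]) cube([2940, 88, 22]);
translate([369, 380, 22]) cube([2940, 6, 259]);
translate([369, 339, 281]) cube([2940, 88, 22]);


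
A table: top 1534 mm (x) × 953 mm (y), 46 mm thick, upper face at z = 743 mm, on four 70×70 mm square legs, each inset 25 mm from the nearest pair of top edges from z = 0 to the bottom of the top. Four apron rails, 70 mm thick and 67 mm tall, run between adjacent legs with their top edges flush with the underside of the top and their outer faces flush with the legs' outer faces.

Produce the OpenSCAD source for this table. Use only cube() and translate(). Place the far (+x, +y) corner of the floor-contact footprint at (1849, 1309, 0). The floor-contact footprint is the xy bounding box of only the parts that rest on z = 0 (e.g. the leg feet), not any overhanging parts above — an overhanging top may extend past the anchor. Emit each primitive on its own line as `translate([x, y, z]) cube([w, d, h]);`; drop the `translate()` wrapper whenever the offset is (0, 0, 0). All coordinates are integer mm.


translate([340, 381, 697]) cube([1534, 953, 46]);
translate([365, 406, 0]) cube([70, 70, 697]);
translate([1779, 406, 0]) cube([70, 70, 697]);
translate([365, 1239, 0]) cube([70, 70, 697]);
translate([1779, 1239, 0]) cube([70, 70, 697]);
translate([435, 406, 630]) cube([1344, 70, 67]);
translate([435, 1239, 630]) cube([1344, 70, 67]);
translate([365, 476, 630]) cube([70, 763, 67]);
translate([1779, 476, 630]) cube([70, 763, 67]);


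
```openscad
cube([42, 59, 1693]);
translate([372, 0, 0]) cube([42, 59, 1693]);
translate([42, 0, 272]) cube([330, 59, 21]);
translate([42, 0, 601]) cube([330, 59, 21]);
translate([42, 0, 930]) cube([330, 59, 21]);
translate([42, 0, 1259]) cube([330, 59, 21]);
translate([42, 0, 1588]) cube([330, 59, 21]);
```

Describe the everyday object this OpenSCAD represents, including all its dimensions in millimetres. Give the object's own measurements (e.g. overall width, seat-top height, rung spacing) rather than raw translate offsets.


A straight ladder. Two 42×59 mm vertical rails, 1693 mm tall, stand 414 mm apart (outside-to-outside) with their front faces coplanar on the −y side. 5 rungs, each 59 mm deep and 21 mm tall, span between the inner faces of the rails, front faces flush with the rails. The lowest rung's underside is at z = 272 mm and rungs are spaced 329 mm apart (underside to underside).


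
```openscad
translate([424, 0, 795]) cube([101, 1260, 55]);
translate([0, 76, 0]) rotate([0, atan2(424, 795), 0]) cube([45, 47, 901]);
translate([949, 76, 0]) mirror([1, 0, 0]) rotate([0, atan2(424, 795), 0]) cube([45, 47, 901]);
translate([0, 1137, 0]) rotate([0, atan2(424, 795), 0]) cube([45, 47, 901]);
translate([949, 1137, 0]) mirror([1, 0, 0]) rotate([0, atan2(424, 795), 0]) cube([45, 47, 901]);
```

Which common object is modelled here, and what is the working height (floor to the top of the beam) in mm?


A sawhorse. The overall height is 850 mm.

A beam across two mirrored pairs of raked legs — a sawhorse. The beam's underside is at z = 795 (matching the legs' vertical rise in atan2(424, 795)) and the beam is 55 mm tall, so its top is at 795 + 55 = 850 mm. The raked legs top out at the beam's underside, so that is the highest point.


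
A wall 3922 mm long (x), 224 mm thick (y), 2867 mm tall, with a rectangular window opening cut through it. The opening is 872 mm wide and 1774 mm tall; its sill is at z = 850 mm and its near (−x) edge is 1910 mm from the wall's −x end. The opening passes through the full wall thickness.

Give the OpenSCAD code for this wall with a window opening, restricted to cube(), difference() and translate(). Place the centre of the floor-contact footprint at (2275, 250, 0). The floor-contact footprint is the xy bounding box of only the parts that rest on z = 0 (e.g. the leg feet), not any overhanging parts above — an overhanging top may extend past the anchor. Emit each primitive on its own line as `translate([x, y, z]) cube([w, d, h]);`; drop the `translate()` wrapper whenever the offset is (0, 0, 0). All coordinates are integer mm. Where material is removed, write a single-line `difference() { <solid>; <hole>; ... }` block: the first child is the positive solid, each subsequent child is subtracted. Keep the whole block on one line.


difference() { translate([314, 138, 0]) cube([3922, 224, 2867]); translate([2224, 138, 850]) cube([872, 224, 1774]); }


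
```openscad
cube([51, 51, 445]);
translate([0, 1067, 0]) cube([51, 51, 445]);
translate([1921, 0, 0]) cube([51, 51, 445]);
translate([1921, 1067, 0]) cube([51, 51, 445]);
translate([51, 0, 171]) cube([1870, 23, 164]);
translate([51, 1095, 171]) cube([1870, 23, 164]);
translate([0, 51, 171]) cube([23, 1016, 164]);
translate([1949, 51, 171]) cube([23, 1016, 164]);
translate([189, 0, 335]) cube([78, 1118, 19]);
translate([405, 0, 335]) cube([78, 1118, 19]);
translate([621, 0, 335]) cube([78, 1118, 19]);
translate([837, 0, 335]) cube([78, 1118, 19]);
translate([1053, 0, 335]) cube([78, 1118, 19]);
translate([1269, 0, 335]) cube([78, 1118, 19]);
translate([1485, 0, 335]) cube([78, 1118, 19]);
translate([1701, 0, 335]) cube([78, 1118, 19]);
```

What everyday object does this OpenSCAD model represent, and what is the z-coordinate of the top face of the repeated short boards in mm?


A bed frame. The slat-top height is 354 mm.

Four posts, four rails, and a row of slats — a bed frame. Slats sit on the rails at z = 171 + 164 = 335; with slat thickness 19, the top is 354 mm.


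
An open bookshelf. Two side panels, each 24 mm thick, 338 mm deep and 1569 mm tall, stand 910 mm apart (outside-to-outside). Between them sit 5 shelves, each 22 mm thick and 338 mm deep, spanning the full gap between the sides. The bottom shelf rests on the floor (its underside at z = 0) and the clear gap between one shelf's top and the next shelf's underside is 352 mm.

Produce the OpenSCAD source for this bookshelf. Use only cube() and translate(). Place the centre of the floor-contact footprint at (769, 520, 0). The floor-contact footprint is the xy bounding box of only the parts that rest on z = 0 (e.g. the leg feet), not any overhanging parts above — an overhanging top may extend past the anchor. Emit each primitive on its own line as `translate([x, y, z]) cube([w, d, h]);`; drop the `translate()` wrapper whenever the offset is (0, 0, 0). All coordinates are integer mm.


translate([314, 351, 0]) cube([24, 338, 1569]);
translate([1200, 351, 0]) cube([24, 338, 1569]);
translate([338, 351, 0]) cube([862, 338, 22]);
translate([338, 351, 374]) cube([862, 338, 22]);
translate([338, 351, 748]) cube([862, 338, 22]);
translate([338, 351, 1122]) cube([862, 338, 22]);
translate([338, 351, 1496]) cube([862, 338, 22]);


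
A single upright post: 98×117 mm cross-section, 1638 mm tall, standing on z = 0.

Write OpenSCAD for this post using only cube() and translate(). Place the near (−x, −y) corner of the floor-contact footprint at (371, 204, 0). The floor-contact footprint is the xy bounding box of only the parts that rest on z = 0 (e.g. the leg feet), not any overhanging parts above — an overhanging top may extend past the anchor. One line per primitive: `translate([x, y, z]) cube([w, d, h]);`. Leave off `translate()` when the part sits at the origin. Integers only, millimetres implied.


translate([371, 204, 0]) cube([98, 117, 1638]);


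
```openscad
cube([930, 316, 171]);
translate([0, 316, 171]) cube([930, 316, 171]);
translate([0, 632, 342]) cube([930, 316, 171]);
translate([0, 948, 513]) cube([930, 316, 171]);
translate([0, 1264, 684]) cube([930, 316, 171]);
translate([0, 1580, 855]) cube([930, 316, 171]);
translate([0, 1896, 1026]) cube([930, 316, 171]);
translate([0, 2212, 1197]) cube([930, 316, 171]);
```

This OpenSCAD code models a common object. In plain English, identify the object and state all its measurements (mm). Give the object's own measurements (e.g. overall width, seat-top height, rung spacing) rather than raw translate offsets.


A straight staircase of 8 solid steps. Each step is 930 mm wide (x), 316 mm deep (y, the going) and 171 mm tall (the rise). The first step rests on the floor; each subsequent step sits one going further in +y and one rise higher in +z, directly behind and above the previous step with no overlap.


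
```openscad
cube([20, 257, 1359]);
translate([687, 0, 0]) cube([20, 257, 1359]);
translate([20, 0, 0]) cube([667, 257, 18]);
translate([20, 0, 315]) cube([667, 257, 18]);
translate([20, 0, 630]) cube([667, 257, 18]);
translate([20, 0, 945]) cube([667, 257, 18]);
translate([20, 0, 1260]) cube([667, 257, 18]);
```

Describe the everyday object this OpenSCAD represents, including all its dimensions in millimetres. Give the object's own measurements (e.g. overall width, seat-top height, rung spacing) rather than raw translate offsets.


An open bookshelf. Two side panels, each 20 mm thick, 257 mm deep and 1359 mm tall, stand 707 mm apart (outside-to-outside). Between them sit 5 shelves, each 18 mm thick and 257 mm deep, spanning the full gap between the sides. The bottom shelf rests on the floor (its underside at z = 0) and the clear gap between one shelf's top and the next shelf's underside is 297 mm.


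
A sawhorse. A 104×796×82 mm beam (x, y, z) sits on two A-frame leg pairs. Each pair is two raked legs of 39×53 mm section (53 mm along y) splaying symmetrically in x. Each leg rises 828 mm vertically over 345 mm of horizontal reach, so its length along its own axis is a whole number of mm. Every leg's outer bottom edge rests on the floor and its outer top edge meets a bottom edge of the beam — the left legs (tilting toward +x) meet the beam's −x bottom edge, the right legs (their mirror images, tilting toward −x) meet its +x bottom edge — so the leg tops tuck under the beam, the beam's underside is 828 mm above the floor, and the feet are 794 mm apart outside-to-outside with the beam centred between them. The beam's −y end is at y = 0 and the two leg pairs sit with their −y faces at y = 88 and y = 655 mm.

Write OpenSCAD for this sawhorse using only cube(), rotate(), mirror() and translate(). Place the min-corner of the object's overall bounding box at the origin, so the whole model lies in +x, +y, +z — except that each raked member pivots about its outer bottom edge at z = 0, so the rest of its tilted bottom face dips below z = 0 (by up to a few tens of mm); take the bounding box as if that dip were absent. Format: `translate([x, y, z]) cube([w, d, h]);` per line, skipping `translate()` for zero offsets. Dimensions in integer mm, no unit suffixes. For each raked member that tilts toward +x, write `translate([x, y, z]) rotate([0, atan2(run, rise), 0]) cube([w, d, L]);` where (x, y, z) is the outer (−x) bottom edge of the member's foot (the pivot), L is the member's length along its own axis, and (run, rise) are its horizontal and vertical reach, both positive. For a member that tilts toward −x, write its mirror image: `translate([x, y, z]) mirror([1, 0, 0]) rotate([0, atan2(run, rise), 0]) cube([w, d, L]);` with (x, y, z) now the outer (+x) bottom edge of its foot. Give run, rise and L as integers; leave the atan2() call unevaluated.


translate([345, 0, 828]) cube([104, 796, 82]);
translate([0, 88, 0]) rotate([0, atan2(345, 828), 0]) cube([39, 53, 897]);
translate([794, 88, 0]) mirror([1, 0, 0]) rotate([0, atan2(345, 828), 0]) cube([39, 53, 897]);
translate([0, 655, 0]) rotate([0, atan2(345, 828), 0]) cube([39, 53, 897]);
translate([794, 655, 0]) mirror([1, 0, 0]) rotate([0, atan2(345, 828), 0]) cube([39, 53, 897]);


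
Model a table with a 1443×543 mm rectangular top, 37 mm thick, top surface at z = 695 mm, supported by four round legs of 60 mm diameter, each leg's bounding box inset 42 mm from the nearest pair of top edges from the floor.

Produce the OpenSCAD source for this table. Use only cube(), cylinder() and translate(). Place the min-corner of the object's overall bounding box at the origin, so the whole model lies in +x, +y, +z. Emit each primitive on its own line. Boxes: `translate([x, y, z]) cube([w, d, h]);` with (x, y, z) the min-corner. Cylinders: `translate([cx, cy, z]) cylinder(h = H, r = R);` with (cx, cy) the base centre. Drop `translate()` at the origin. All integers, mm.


// leg_h = 695 - 37 = 658
translate([0, 0, 658]) cube([1443, 543, 37]);
translate([72, 72, 0]) cylinder(h = 658, r = 30);
translate([1371, 72, 0]) cylinder(h = 658, r = 30);
translate([72, 471, 0]) cylinder(h = 658, r = 30);
translate([1371, 471, 0]) cylinder(h = 658, r = 30);


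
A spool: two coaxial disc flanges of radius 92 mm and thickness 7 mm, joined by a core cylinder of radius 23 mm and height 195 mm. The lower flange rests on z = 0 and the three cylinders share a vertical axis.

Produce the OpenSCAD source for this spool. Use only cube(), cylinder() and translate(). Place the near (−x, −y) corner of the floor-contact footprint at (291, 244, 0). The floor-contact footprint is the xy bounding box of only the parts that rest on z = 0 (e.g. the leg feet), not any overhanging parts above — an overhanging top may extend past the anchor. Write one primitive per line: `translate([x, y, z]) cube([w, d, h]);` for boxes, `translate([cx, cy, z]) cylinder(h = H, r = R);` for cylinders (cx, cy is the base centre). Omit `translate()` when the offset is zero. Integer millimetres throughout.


translate([383, 336, 0]) cylinder(h = 7, r = 92);
translate([383, 336, 7]) cylinder(h = 195, r = 23);
translate([383, 336, 202]) cylinder(h = 7, r = 92);


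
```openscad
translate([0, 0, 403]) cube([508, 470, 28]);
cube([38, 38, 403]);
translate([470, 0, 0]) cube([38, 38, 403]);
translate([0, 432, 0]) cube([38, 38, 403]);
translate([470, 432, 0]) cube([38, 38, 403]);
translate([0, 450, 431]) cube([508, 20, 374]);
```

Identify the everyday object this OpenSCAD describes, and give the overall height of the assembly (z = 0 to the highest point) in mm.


A chair. The overall height is 805 mm.

A slab on four corner posts with a tall panel at the back — a chair. The seat slab sits at z = 403 with thickness 28, and the 374 mm backrest starts at the seat top, so the overall height is 403 + 28 + 374 = 805 mm.


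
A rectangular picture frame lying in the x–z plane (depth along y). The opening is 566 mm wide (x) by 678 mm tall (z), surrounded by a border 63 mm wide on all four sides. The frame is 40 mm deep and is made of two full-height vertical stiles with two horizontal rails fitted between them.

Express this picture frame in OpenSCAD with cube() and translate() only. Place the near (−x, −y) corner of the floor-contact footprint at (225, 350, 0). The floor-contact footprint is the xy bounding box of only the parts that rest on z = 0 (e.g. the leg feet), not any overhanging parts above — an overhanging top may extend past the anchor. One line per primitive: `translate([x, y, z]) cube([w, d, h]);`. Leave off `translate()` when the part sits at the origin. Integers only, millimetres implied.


translate([225, 350, 0]) cube([63, 40, 804]);
translate([854, 350, 0]) cube([63, 40, 804]);
translate([288, 350, 0]) cube([566, 40, 63]);
translate([288, 350, 741]) cube([566, 40, 63]);


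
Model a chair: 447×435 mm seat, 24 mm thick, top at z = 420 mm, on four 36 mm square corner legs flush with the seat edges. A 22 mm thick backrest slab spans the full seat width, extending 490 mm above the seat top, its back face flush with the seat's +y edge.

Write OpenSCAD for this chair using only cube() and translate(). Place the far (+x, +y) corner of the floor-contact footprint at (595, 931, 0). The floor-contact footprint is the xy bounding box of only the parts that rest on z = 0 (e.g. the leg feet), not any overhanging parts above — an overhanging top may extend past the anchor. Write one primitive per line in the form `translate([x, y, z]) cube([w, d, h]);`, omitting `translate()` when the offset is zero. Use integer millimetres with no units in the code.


translate([148, 496, 396]) cube([447, 435, 24]);
translate([148, 496, 0]) cube([36, 36, 396]);
translate([559, 496, 0]) cube([36, 36, 396]);
translate([148, 895, 0]) cube([36, 36, 396]);
translate([559, 895, 0]) cube([36, 36, 396]);
translate([148, 909, 420]) cube([447, 22, 490]);


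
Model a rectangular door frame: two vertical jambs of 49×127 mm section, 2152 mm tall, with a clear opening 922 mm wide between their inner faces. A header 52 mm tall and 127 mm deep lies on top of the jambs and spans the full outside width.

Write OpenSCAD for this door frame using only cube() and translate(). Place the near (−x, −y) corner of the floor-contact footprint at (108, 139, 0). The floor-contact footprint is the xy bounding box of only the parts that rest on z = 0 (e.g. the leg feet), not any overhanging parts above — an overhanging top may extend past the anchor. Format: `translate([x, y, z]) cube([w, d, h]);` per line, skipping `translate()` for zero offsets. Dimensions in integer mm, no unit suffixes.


translate([108, 139, 0]) cube([49, 127, 2152]);
translate([1079, 139, 0]) cube([49, 127, 2152]);
translate([108, 139, 2152]) cube([1020, 127, 52]);


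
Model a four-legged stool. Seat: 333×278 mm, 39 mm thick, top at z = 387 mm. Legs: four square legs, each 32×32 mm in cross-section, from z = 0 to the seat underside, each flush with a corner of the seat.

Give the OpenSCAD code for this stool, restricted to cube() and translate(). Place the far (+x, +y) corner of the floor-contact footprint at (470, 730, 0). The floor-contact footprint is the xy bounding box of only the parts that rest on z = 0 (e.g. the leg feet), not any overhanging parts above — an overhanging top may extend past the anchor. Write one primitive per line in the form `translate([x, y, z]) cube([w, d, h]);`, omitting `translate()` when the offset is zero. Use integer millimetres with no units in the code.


translate([137, 452, 348]) cube([333, 278, 39]);
translate([137, 452, 0]) cube([32, 32, 348]);
translate([438, 452, 0]) cube([32, 32, 348]);
translate([137, 698, 0]) cube([32, 32, 348]);
translate([438, 698, 0]) cube([32, 32, 348]);


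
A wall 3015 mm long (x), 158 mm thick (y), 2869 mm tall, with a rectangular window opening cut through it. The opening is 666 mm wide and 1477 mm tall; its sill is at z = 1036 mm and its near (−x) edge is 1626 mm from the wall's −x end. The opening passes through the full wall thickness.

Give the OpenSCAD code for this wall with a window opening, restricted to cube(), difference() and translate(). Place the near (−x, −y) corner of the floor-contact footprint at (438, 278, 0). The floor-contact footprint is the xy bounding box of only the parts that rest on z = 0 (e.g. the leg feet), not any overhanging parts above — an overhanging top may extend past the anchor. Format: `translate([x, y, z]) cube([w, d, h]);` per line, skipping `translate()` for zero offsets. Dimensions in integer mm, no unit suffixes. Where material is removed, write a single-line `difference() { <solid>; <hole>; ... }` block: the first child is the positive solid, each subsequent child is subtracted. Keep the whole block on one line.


difference() { translate([438, 278, 0]) cube([3015, 158, 2869]); translate([2064, 278, 1036]) cube([666, 158, 1477]); }


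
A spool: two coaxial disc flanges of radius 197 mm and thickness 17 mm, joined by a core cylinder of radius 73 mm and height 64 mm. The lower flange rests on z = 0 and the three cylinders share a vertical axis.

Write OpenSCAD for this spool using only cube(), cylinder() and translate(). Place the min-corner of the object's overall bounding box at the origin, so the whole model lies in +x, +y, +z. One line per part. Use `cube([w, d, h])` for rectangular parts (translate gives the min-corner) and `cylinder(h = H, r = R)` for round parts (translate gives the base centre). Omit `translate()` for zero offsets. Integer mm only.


translate([197, 197, 0]) cylinder(h = 17, r = 197);
translate([197, 197, 17]) cylinder(h = 64, r = 73);
translate([197, 197, 81]) cylinder(h = 17, r = 197);


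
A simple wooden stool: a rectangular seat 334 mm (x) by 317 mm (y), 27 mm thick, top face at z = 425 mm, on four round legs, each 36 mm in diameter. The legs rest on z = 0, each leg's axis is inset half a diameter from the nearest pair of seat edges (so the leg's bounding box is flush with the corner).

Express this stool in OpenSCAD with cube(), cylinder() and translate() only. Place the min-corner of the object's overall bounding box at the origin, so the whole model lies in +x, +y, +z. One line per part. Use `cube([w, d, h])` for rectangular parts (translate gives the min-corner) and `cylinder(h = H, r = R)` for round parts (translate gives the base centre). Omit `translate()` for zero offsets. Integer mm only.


translate([0, 0, 398]) cube([334, 317, 27]);
translate([18, 18, 0]) cylinder(h = 398, r = 18);
translate([316, 18, 0]) cylinder(h = 398, r = 18);
translate([18, 299, 0]) cylinder(h = 398, r = 18);
translate([316, 299, 0]) cylinder(h = 398, r = 18);


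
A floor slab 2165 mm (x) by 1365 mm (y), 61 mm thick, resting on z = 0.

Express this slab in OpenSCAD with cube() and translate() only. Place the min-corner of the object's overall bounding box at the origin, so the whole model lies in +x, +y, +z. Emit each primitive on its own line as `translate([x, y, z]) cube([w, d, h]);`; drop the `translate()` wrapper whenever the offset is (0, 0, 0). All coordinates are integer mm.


cube([2165, 1365, 61]);


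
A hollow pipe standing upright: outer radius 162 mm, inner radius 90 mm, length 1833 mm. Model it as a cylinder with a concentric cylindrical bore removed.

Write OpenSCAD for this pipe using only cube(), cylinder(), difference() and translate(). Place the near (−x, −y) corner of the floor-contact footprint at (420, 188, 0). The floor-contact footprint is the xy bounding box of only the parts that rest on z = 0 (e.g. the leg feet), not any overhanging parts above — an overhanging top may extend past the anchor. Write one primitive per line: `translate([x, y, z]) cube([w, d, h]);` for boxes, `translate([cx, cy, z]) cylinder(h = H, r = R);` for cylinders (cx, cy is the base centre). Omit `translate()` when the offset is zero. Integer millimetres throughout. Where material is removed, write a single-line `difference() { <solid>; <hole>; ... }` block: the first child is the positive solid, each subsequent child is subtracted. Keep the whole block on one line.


difference() { translate([582, 350, 0]) cylinder(h = 1833, r = 162); translate([582, 350, 0]) cylinder(h = 1833, r = 90); }


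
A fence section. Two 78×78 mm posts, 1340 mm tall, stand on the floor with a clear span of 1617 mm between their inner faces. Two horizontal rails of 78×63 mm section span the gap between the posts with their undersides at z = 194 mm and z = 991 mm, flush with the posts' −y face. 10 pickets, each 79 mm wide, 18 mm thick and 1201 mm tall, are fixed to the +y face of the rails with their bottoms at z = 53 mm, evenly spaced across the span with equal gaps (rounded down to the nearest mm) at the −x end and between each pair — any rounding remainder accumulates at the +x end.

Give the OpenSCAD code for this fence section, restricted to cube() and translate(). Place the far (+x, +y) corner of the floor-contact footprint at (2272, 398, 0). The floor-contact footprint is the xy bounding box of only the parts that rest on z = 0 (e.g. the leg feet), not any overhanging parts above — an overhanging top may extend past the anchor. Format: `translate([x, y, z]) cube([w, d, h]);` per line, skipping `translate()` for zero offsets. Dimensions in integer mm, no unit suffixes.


translate([499, 320, 0]) cube([78, 78, 1340]);
translate([2194, 320, 0]) cube([78, 78, 1340]);
translate([577, 320, 194]) cube([1617, 78, 63]);
translate([577, 320, 991]) cube([1617, 78, 63]);
translate([652, 398, 53]) cube([79, 18, 1201]);
translate([806, 398, 53]) cube([79, 18, 1201]);
translate([960, 398, 53]) cube([79, 18, 1201]);
translate([1114, 398, 53]) cube([79, 18, 1201]);
translate([1268, 398, 53]) cube([79, 18, 1201]);
translate([1422, 398, 53]) cube([79, 18, 1201]);
translate([1576, 398, 53]) cube([79, 18, 1201]);
translate([1730, 398, 53]) cube([79, 18, 1201]);
translate([1884, 398, 53]) cube([79, 18, 1201]);
translate([2038, 398, 53]) cube([79, 18, 1201]);


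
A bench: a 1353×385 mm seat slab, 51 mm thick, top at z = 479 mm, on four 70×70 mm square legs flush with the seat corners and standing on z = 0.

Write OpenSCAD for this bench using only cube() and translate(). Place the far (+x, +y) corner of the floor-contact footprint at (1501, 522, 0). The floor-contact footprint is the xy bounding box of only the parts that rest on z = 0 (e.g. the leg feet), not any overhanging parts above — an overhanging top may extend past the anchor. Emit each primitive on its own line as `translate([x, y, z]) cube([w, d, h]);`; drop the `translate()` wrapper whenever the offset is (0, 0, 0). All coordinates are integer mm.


translate([148, 137, 428]) cube([1353, 385, 51]);
translate([148, 137, 0]) cube([70, 70, 428]);
translate([148, 452, 0]) cube([70, 70, 428]);
translate([1431, 137, 0]) cube([70, 70, 428]);
translate([1431, 452, 0]) cube([70, 70, 428]);


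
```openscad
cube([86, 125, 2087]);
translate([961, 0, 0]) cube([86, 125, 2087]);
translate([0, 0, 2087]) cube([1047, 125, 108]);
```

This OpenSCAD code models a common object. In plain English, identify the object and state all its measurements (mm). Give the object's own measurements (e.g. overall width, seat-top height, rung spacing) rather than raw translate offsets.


A door frame. The clear opening is 875 mm wide and 2087 mm high. Two 86 mm wide jambs, 125 mm deep, stand either side of the opening from the floor to the top of the opening. A 108 mm thick head sits across the top of both jambs, spanning the full outside width of the frame.


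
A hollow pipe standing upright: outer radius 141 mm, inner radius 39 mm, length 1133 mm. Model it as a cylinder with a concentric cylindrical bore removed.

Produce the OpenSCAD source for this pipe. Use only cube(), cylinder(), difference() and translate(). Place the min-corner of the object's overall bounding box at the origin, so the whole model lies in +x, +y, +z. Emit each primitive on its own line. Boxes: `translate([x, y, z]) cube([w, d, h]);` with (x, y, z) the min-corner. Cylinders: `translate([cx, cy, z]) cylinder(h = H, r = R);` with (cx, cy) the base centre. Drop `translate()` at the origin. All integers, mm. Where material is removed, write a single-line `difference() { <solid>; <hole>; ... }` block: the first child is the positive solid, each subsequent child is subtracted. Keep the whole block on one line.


difference() { translate([141, 141, 0]) cylinder(h = 1133, r = 141); translate([141, 141, 0]) cylinder(h = 1133, r = 39); }


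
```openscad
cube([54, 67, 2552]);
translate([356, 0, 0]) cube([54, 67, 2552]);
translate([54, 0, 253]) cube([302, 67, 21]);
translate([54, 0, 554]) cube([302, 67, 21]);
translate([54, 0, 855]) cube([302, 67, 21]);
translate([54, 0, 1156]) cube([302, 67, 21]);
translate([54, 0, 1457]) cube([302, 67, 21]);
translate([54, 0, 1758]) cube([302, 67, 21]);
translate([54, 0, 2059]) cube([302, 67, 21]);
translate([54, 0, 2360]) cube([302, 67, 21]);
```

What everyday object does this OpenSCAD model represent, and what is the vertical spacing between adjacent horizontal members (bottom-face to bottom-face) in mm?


A ladder. The rung spacing is 301 mm.

Two tall 54×67 posts with 8 short bars between them — a ladder. Adjacent rungs sit at z = 253 and z = 554, so the spacing is 554 − 253 = 301 mm.


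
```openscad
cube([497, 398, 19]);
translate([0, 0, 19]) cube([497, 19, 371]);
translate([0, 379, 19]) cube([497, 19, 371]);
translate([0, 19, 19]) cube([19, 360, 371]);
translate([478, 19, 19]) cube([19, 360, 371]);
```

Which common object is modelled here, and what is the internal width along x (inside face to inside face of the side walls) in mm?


An open box. The internal width is 459 mm.

A 497×398 base slab with four walls standing on it — an open box. The base is 497 mm wide and the walls are 19 mm thick, so the internal width is 497 − 2 × 19 = 459 mm.


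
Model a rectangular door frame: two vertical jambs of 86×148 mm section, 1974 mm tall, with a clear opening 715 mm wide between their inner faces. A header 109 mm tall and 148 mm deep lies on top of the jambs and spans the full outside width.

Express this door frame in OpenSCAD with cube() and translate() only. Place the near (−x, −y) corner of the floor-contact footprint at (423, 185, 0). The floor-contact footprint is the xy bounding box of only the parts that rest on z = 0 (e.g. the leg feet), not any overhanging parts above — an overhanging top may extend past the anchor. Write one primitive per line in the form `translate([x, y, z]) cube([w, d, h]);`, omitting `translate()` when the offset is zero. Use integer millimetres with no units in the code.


translate([423, 185, 0]) cube([86, 148, 1974]);
translate([1224, 185, 0]) cube([86, 148, 1974]);
translate([423, 185, 1974]) cube([887, 148, 109]);
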